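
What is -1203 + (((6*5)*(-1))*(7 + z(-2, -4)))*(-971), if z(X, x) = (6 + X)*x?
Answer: -263373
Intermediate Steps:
z(X, x) = x*(6 + X)
-1203 + (((6*5)*(-1))*(7 + z(-2, -4)))*(-971) = -1203 + (((6*5)*(-1))*(7 - 4*(6 - 2)))*(-971) = -1203 + ((30*(-1))*(7 - 4*4))*(-971) = -1203 - 30*(7 - 16)*(-971) = -1203 - 30*(-9)*(-971) = -1203 + 270*(-971) = -1203 - 262170 = -263373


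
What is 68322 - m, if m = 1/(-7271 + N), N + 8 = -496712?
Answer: 34433673103/503991 ≈ 68322.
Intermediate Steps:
N = -496720 (N = -8 - 496712 = -496720)
m = -1/503991 (m = 1/(-7271 - 496720) = 1/(-503991) = -1/503991 ≈ -1.9842e-6)
68322 - m = 68322 - 1*(-1/503991) = 68322 + 1/503991 = 34433673103/503991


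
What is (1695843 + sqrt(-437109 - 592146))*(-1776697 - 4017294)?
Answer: -9825699079413 - 5793991*I*sqrt(1029255) ≈ -9.8257e+12 - 5.8781e+9*I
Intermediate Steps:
(1695843 + sqrt(-437109 - 592146))*(-1776697 - 4017294) = (1695843 + sqrt(-1029255))*(-5793991) = (1695843 + I*sqrt(1029255))*(-5793991) = -9825699079413 - 5793991*I*sqrt(1029255)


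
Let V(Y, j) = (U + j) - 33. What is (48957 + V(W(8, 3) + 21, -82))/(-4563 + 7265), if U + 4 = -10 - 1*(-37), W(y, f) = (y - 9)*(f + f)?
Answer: 48865/2702 ≈ 18.085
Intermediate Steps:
W(y, f) = 2*f*(-9 + y) (W(y, f) = (-9 + y)*(2*f) = 2*f*(-9 + y))
U = 23 (U = -4 + (-10 - 1*(-37)) = -4 + (-10 + 37) = -4 + 27 = 23)
V(Y, j) = -10 + j (V(Y, j) = (23 + j) - 33 = -10 + j)
(48957 + V(W(8, 3) + 21, -82))/(-4563 + 7265) = (48957 + (-10 - 82))/(-4563 + 7265) = (48957 - 92)/2702 = 48865*(1/2702) = 48865/2702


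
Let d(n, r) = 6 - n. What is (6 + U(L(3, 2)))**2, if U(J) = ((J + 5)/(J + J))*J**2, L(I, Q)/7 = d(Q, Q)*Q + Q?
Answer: 6922161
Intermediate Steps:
L(I, Q) = 7*Q + 7*Q*(6 - Q) (L(I, Q) = 7*((6 - Q)*Q + Q) = 7*(Q*(6 - Q) + Q) = 7*(Q + Q*(6 - Q)) = 7*Q + 7*Q*(6 - Q))
U(J) = J*(5 + J)/2 (U(J) = ((5 + J)/((2*J)))*J**2 = ((5 + J)*(1/(2*J)))*J**2 = ((5 + J)/(2*J))*J**2 = J*(5 + J)/2)
(6 + U(L(3, 2)))**2 = (6 + (7*2*(7 - 1*2))*(5 + 7*2*(7 - 1*2))/2)**2 = (6 + (7*2*(7 - 2))*(5 + 7*2*(7 - 2))/2)**2 = (6 + (7*2*5)*(5 + 7*2*5)/2)**2 = (6 + (1/2)*70*(5 + 70))**2 = (6 + (1/2)*70*75)**2 = (6 + 2625)**2 = 2631**2 = 6922161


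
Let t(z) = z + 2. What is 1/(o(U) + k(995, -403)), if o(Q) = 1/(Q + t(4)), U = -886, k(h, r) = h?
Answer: 880/875599 ≈ 0.0010050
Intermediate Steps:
t(z) = 2 + z
o(Q) = 1/(6 + Q) (o(Q) = 1/(Q + (2 + 4)) = 1/(Q + 6) = 1/(6 + Q))
1/(o(U) + k(995, -403)) = 1/(1/(6 - 886) + 995) = 1/(1/(-880) + 995) = 1/(-1/880 + 995) = 1/(875599/880) = 880/875599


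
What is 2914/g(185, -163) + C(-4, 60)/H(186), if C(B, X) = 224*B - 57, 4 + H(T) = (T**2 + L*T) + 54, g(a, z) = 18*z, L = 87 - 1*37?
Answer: -65427373/64468782 ≈ -1.0149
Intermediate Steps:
L = 50 (L = 87 - 37 = 50)
H(T) = 50 + T**2 + 50*T (H(T) = -4 + ((T**2 + 50*T) + 54) = -4 + (54 + T**2 + 50*T) = 50 + T**2 + 50*T)
C(B, X) = -57 + 224*B
2914/g(185, -163) + C(-4, 60)/H(186) = 2914/((18*(-163))) + (-57 + 224*(-4))/(50 + 186**2 + 50*186) = 2914/(-2934) + (-57 - 896)/(50 + 34596 + 9300) = 2914*(-1/2934) - 953/43946 = -1457/1467 - 953*1/43946 = -1457/1467 - 953/43946 = -65427373/64468782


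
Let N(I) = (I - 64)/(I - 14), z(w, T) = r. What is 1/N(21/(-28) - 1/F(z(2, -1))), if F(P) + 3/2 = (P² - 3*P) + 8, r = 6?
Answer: 2899/12699 ≈ 0.22829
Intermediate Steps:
z(w, T) = 6
F(P) = 13/2 + P² - 3*P (F(P) = -3/2 + ((P² - 3*P) + 8) = -3/2 + (8 + P² - 3*P) = 13/2 + P² - 3*P)
N(I) = (-64 + I)/(-14 + I)
1/N(21/(-28) - 1/F(z(2, -1))) = 1/((-64 + (21/(-28) - 1/(13/2 + 6² - 3*6)))/(-14 + (21/(-28) - 1/(13/2 + 6² - 3*6)))) = 1/((-64 + (21*(-1/28) - 1/(13/2 + 36 - 18)))/(-14 + (21*(-1/28) - 1/(13/2 + 36 - 18)))) = 1/((-64 + (-¾ - 1/49/2))/(-14 + (-¾ - 1/49/2))) = 1/((-64 + (-¾ - 1*2/49))/(-14 + (-¾ - 1*2/49))) = 1/((-64 + (-¾ - 2/49))/(-14 + (-¾ - 2/49))) = 1/((-64 - 155/196)/(-14 - 155/196)) = 1/(-12699/196/(-2899/196)) = 1/(-196/2899*(-12699/196)) = 1/(12699/2899) = 2899/12699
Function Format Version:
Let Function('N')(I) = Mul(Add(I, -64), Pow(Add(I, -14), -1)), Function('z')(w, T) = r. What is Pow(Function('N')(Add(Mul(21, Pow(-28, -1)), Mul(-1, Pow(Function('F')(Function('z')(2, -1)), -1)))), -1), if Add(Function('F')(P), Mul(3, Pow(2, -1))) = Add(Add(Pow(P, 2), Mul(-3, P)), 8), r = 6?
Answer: Rational(2899, 12699) ≈ 0.22829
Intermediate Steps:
Function('z')(w, T) = 6
Function('F')(P) = Add(Rational(13, 2), Pow(P, 2), Mul(-3, P)) (Function('F')(P) = Add(Rational(-3, 2), Add(Add(Pow(P, 2), Mul(-3, P)), 8)) = Add(Rational(-3, 2), Add(8, Pow(P, 2), Mul(-3, P))) = Add(Rational(13, 2), Pow(P, 2), Mul(-3, P)))
Function('N')(I) = Mul(Pow(Add(-14, I), -1), Add(-64, I)) (Function('N')(I) = Mul(Add(-64, I), Pow(Add(-14, I), -1)) = Mul(Pow(Add(-14, I), -1), Add(-64, I)))
Pow(Function('N')(Add(Mul(21, Pow(-28, -1)), Mul(-1, Pow(Function('F')(Function('z')(2, -1)), -1)))), -1) = Pow(Mul(Pow(Add(-14, Add(Mul(21, Pow(-28, -1)), Mul(-1, Pow(Add(Rational(13, 2), Pow(6, 2), Mul(-3, 6)), -1)))), -1), Add(-64, Add(Mul(21, Pow(-28, -1)), Mul(-1, Pow(Add(Rational(13, 2), Pow(6, 2), Mul(-3, 6)), -1))))), -1) = Pow(Mul(Pow(Add(-14, Add(Mul(21, Rational(-1, 28)), Mul(-1, Pow(Add(Rational(13, 2), 36, -18), -1)))), -1), Add(-64, Add(Mul(21, Rational(-1, 28)), Mul(-1, Pow(Add(Rational(13, 2), 36, -18), -1))))), -1) = Pow(Mul(Pow(Add(-14, Add(Rational(-3, 4), Mul(-1, Pow(Rational(49, 2), -1)))), -1), Add(-64, Add(Rational(-3, 4), Mul(-1, Pow(Rational(49, 2), -1))))), -1) = Pow(Mul(Pow(Add(-14, Add(Rational(-3, 4), Mul(-1, Rational(2, 49)))), -1), Add(-64, Add(Rational(-3, 4), Mul(-1, Rational(2, 49))))), -1) = Pow(Mul(Pow(Add(-14, Add(Rational(-3, 4), Rational(-2, 49))), -1), Add(-64, Add(Rational(-3, 4), Rational(-2, 49)))), -1) = Pow(Mul(Pow(Add(-14, Rational(-155, 196)), -1), Add(-64, Rational(-155, 196))), -1) = Pow(Mul(Pow(Rational(-2899, 196), -1), Rational(-12699, 196)), -1) = Pow(Mul(Rational(-196, 2899), Rational(-12699, 196)), -1) = Pow(Rational(12699, 2899), -1) = Rational(2899, 12699)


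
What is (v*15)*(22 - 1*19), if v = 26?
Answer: 1170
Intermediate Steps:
(v*15)*(22 - 1*19) = (26*15)*(22 - 1*19) = 390*(22 - 19) = 390*3 = 1170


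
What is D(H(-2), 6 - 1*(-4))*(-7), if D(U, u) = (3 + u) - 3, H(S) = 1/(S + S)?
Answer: -70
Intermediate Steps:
H(S) = 1/(2*S)
D(U, u) = u
D(H(-2), 6 - 1*(-4))*(-7) = (6 - 1*(-4))*(-7) = (6 + 4)*(-7) = 10*(-7) = -70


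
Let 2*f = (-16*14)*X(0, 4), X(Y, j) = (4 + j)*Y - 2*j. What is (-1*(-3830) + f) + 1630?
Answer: 6356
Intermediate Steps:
X(Y, j) = -2*j + Y*(4 + j) (X(Y, j) = Y*(4 + j) - 2*j = -2*j + Y*(4 + j))
f = 896 (f = ((-16*14)*(-2*4 + 4*0 + 0*4))/2 = (-224*(-8 + 0 + 0))/2 = (-224*(-8))/2 = (½)*1792 = 896)
(-1*(-3830) + f) + 1630 = (-1*(-3830) + 896) + 1630 = (3830 + 896) + 1630 = 4726 + 1630 = 6356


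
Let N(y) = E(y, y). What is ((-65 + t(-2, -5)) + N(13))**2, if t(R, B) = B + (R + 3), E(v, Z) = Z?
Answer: 3136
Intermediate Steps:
N(y) = y
t(R, B) = 3 + B + R (t(R, B) = B + (3 + R) = 3 + B + R)
((-65 + t(-2, -5)) + N(13))**2 = ((-65 + (3 - 5 - 2)) + 13)**2 = ((-65 - 4) + 13)**2 = (-69 + 13)**2 = (-56)**2 = 3136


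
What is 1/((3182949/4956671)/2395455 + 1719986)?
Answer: 3957827443435/6807407793125052893 ≈ 5.8140e-7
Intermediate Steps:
1/((3182949/4956671)/2395455 + 1719986) = 1/((3182949*(1/4956671))*(1/2395455) + 1719986) = 1/((3182949/4956671)*(1/2395455) + 1719986) = 1/(1060983/3957827443435 + 1719986) = 1/(6807407793125052893/3957827443435) = 3957827443435/6807407793125052893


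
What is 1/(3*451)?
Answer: 1/1353 ≈ 0.00073910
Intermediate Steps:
1/(3*451) = 1/1353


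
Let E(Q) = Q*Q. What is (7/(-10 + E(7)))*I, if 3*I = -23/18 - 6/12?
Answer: -112/1053 ≈ -0.10636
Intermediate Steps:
I = -16/27 (I = (-23/18 - 6/12)/3 = (-23*1/18 - 6*1/12)/3 = (-23/18 - 1/2)/3 = (1/3)*(-16/9) = -16/27 ≈ -0.59259)
E(Q) = Q**2
(7/(-10 + E(7)))*I = (7/(-10 + 7**2))*(-16/27) = (7/(-10 + 49))*(-16/27) = (7/39)*(-16/27) = -112/1053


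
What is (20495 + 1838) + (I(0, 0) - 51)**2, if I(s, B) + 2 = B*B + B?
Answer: 25142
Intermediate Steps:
I(s, B) = -2 + B + B**2 (I(s, B) = -2 + (B*B + B) = -2 + (B**2 + B) = -2 + (B + B**2) = -2 + B + B**2)
(20495 + 1838) + (I(0, 0) - 51)**2 = (20495 + 1838) + ((-2 + 0 + 0**2) - 51)**2 = 22333 + ((-2 + 0 + 0) - 51)**2 = 22333 + (-2 - 51)**2 = 22333 + (-53)**2 = 22333 + 2809 = 25142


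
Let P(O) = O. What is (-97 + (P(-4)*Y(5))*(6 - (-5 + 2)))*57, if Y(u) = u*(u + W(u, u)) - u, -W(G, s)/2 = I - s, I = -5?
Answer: -251769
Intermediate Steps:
W(G, s) = 10 + 2*s (W(G, s) = -2*(-5 - s) = 10 + 2*s)
Y(u) = -u + u*(10 + 3*u) (Y(u) = u*(u + (10 + 2*u)) - u = u*(10 + 3*u) - u = -u + u*(10 + 3*u))
(-97 + (P(-4)*Y(5))*(6 - (-5 + 2)))*57 = (-97 + (-12*5*(3 + 5))*(6 - (-5 + 2)))*57 = (-97 + (-12*5*8)*(6 - 1*(-3)))*57 = (-97 + (-4*120)*(6 + 3))*57 = (-97 - 480*9)*57 = (-97 - 4320)*57 = -4417*57 = -251769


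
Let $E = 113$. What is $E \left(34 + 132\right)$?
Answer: $18758$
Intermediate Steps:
$E \left(34 + 132\right) = 113 \left(34 + 132\right) = 113 \cdot 166 = 18758$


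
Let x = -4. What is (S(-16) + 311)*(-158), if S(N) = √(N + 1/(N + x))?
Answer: -49138 - 79*I*√1605/5 ≈ -49138.0 - 632.99*I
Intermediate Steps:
S(N) = √(N + 1/(-4 + N)) (S(N) = √(N + 1/(N - 4)) = √(N + 1/(-4 + N)))
(S(-16) + 311)*(-158) = (√((1 - 16*(-4 - 16))/(-4 - 16)) + 311)*(-158) = (√((1 - 16*(-20))/(-20)) + 311)*(-158) = (√(-(1 + 320)/20) + 311)*(-158) = (√(-1/20*321) + 311)*(-158) = (√(-321/20) + 311)*(-158) = (I*√1605/10 + 311)*(-158) = (311 + I*√1605/10)*(-158) = -49138 - 79*I*√1605/5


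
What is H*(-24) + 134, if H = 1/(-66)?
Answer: 1478/11 ≈ 134.36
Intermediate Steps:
H = -1/66 ≈ -0.015152
H*(-24) + 134 = -1/66*(-24) + 134 = 4/11 + 134 = 1478/11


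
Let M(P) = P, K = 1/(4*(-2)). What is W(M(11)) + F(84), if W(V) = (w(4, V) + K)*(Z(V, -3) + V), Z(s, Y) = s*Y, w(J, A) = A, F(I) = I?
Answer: -621/4 ≈ -155.25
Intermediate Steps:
K = -1/8 (K = 1/(-8) = -1/8 ≈ -0.12500)
Z(s, Y) = Y*s
W(V) = -2*V*(-1/8 + V) (W(V) = (V - 1/8)*(-3*V + V) = (-1/8 + V)*(-2*V) = -2*V*(-1/8 + V))
W(M(11)) + F(84) = (1/4)*11*(1 - 8*11) + 84 = (1/4)*11*(1 - 88) + 84 = (1/4)*11*(-87) + 84 = -957/4 + 84 = -621/4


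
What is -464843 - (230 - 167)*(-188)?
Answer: -452999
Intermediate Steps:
-464843 - (230 - 167)*(-188) = -464843 - 63*(-188) = -464843 - 1*(-11844) = -464843 + 11844 = -452999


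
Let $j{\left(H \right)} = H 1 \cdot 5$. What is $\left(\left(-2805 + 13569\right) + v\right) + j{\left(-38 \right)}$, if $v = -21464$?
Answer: $-10890$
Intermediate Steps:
$j{\left(H \right)} = 5 H$ ($j{\left(H \right)} = H 5 = 5 H$)
$\left(\left(-2805 + 13569\right) + v\right) + j{\left(-38 \right)} = \left(\left(-2805 + 13569\right) - 21464\right) + 5 \left(-38\right) = \left(10764 - 21464\right) - 190 = -10700 - 190 = -10890$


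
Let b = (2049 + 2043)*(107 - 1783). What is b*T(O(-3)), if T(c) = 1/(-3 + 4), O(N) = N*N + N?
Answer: -6858192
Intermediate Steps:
O(N) = N + N² (O(N) = N² + N = N + N²)
T(c) = 1 (T(c) = 1/1 = 1)
b = -6858192 (b = 4092*(-1676) = -6858192)
b*T(O(-3)) = -6858192*1 = -6858192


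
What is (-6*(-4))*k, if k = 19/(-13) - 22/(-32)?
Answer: -483/26 ≈ -18.577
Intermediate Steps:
k = -161/208 (k = 19*(-1/13) - 22*(-1/32) = -19/13 + 11/16 = -161/208 ≈ -0.77404)
(-6*(-4))*k = -6*(-4)*(-161/208) = 24*(-161/208) = -483/26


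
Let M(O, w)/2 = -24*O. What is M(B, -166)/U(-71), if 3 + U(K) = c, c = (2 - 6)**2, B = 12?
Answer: -576/13 ≈ -44.308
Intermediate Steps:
c = 16 (c = (-4)**2 = 16)
M(O, w) = -48*O (M(O, w) = 2*(-24*O) = -48*O)
U(K) = 13 (U(K) = -3 + 16 = 13)
M(B, -166)/U(-71) = -48*12/13 = -576*1/13 = -576/13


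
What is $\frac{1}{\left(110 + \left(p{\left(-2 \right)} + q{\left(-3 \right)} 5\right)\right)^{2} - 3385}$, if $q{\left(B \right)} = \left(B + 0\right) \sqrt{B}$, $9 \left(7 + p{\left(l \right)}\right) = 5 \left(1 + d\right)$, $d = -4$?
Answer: $\frac{9 i}{4 \left(6840 \sqrt{3} + 13969 i\right)} \approx 9.3685 \cdot 10^{-5} + 7.9455 \cdot 10^{-5} i$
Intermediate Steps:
$p{\left(l \right)} = - \frac{26}{3}$ ($p{\left(l \right)} = -7 + \frac{5 \left(1 - 4\right)}{9} = -7 + \frac{5 \left(-3\right)}{9} = -7 + \frac{1}{9} \left(-15\right) = -7 - \frac{5}{3} = - \frac{26}{3}$)
$q{\left(B \right)} = B^{\frac{3}{2}}$ ($q{\left(B \right)} = B \sqrt{B} = B^{\frac{3}{2}}$)
$\frac{1}{\left(110 + \left(p{\left(-2 \right)} + q{\left(-3 \right)} 5\right)\right)^{2} - 3385} = \frac{1}{\left(110 - \left(\frac{26}{3} - \left(-3\right)^{\frac{3}{2}} \cdot 5\right)\right)^{2} - 3385} = \frac{1}{\left(110 - \left(\frac{26}{3} - - 3 i \sqrt{3} \cdot 5\right)\right)^{2} - 3385} = \frac{1}{\left(110 - \left(\frac{26}{3} + 15 i \sqrt{3}\right)\right)^{2} - 3385} = \frac{1}{\left(\frac{304}{3} - 15 i \sqrt{3}\right)^{2} - 3385} = \frac{1}{-3385 + \left(\frac{304}{3} - 15 i \sqrt{3}\right)^{2}}$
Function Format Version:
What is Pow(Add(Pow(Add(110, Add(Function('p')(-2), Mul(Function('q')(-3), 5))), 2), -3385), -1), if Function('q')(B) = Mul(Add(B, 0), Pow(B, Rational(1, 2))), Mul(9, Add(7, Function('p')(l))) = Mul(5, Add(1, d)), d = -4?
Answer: Mul(Rational(9, 4), I, Pow(Add(Mul(6840, Pow(3, Rational(1, 2))), Mul(13969, I)), -1)) ≈ Add(9.3685e-5, Mul(7.9455e-5, I))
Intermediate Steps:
Function('p')(l) = Rational(-26, 3) (Function('p')(l) = Add(-7, Mul(Rational(1, 9), Mul(5, Add(1, -4)))) = Add(-7, Mul(Rational(1, 9), Mul(5, -3))) = Add(-7, Mul(Rational(1, 9), -15)) = Add(-7, Rational(-5, 3)) = Rational(-26, 3))
Function('q')(B) = Pow(B, Rational(3, 2)) (Function('q')(B) = Mul(B, Pow(B, Rational(1, 2))) = Pow(B, Rational(3, 2)))
Pow(Add(Pow(Add(110, Add(Function('p')(-2), Mul(Function('q')(-3), 5))), 2), -3385), -1) = Pow(Add(Pow(Add(110, Add(Rational(-26, 3), Mul(Pow(-3, Rational(3, 2)), 5))), 2), -3385), -1) = Pow(Add(Pow(Add(110, Add(Rational(-26, 3), Mul(Mul(-3, I, Pow(3, Rational(1, 2))), 5))), 2), -3385), -1) = Pow(Add(Pow(Add(110, Add(Rational(-26, 3), Mul(-15, I, Pow(3, Rational(1, 2))))), 2), -3385), -1) = Pow(Add(Pow(Add(Rational(304, 3), Mul(-15, I, Pow(3, Rational(1, 2)))), 2), -3385), -1) = Pow(Add(-3385, Pow(Add(Rational(304, 3), Mul(-15, I, Pow(3, Rational(1, 2)))), 2)), -1)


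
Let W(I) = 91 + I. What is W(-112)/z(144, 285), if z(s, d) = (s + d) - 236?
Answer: -21/193 ≈ -0.10881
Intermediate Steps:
z(s, d) = -236 + d + s (z(s, d) = (d + s) - 236 = -236 + d + s)
W(-112)/z(144, 285) = (91 - 112)/(-236 + 285 + 144) = -21/193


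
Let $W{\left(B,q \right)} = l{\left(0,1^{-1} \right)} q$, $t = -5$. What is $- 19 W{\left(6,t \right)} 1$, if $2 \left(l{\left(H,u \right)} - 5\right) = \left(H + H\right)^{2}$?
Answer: $475$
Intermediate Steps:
$l{\left(H,u \right)} = 5 + 2 H^{2}$ ($l{\left(H,u \right)} = 5 + \frac{\left(H + H\right)^{2}}{2} = 5 + \frac{\left(2 H\right)^{2}}{2} = 5 + \frac{4 H^{2}}{2} = 5 + 2 H^{2}$)
$W{\left(B,q \right)} = 5 q$ ($W{\left(B,q \right)} = \left(5 + 2 \cdot 0^{2}\right) q = \left(5 + 2 \cdot 0\right) q = \left(5 + 0\right) q = 5 q$)
$- 19 W{\left(6,t \right)} 1 = - 19 \cdot 5 \left(-5\right) 1 = \left(-19\right) \left(-25\right) 1 = 475 \cdot 1 = 475$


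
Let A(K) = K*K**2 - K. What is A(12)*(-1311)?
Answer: -2249676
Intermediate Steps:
A(K) = K**3 - K
A(12)*(-1311) = (12**3 - 1*12)*(-1311) = (1728 - 12)*(-1311) = 1716*(-1311) = -2249676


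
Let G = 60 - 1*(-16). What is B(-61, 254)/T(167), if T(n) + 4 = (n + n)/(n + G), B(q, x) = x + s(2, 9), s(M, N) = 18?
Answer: -33048/319 ≈ -103.60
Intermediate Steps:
G = 76 (G = 60 + 16 = 76)
B(q, x) = 18 + x (B(q, x) = x + 18 = 18 + x)
T(n) = -4 + 2*n/(76 + n) (T(n) = -4 + (n + n)/(n + 76) = -4 + (2*n)/(76 + n) = -4 + 2*n/(76 + n))
B(-61, 254)/T(167) = (18 + 254)/((2*(-152 - 1*167)/(76 + 167))) = 272/((2*(-152 - 167)/243)) = 272/((2*(1/243)*(-319))) = 272/(-638/243) = 272*(-243/638) = -33048/319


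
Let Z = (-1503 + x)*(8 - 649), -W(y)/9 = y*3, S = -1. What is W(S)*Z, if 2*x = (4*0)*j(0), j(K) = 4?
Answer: 26012421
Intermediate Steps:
W(y) = -27*y (W(y) = -9*y*3 = -27*y)
x = 0 (x = ((4*0)*4)/2 = (0*4)/2 = (1/2)*0 = 0)
Z = 963423 (Z = (-1503 + 0)*(8 - 649) = -1503*(-641) = 963423)
W(S)*Z = -27*(-1)*963423 = 27*963423 = 26012421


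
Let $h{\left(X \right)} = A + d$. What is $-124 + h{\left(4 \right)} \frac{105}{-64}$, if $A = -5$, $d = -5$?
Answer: $- \frac{3443}{32} \approx -107.59$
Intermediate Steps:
$h{\left(X \right)} = -10$ ($h{\left(X \right)} = -5 - 5 = -10$)
$-124 + h{\left(4 \right)} \frac{105}{-64} = -124 - 10 \frac{105}{-64} = -124 - 10 \cdot 105 \left(- \frac{1}{64}\right) = -124 - - \frac{525}{32} = -124 + \frac{525}{32} = - \frac{3443}{32}$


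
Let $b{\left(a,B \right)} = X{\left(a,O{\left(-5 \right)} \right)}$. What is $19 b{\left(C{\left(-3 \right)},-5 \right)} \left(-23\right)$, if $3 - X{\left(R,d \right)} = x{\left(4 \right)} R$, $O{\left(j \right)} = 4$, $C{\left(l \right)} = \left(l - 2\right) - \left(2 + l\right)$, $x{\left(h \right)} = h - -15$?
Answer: $-34523$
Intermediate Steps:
$x{\left(h \right)} = 15 + h$ ($x{\left(h \right)} = h + 15 = 15 + h$)
$C{\left(l \right)} = -4$ ($C{\left(l \right)} = \left(-2 + l\right) - \left(2 + l\right) = -4$)
$X{\left(R,d \right)} = 3 - 19 R$ ($X{\left(R,d \right)} = 3 - \left(15 + 4\right) R = 3 - 19 R$)
$b{\left(a,B \right)} = 3 - 19 a$
$19 b{\left(C{\left(-3 \right)},-5 \right)} \left(-23\right) = 19 \left(3 - -76\right) \left(-23\right) = 19 \left(3 + 76\right) \left(-23\right) = 19 \cdot 79 \left(-23\right) = 1501 \left(-23\right) = -34523$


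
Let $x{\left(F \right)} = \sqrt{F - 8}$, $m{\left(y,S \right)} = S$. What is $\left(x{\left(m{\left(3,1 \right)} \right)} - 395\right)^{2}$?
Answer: $\left(395 - i \sqrt{7}\right)^{2} \approx 1.5602 \cdot 10^{5} - 2090.0 i$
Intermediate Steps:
$x{\left(F \right)} = \sqrt{-8 + F}$
$\left(x{\left(m{\left(3,1 \right)} \right)} - 395\right)^{2} = \left(\sqrt{-8 + 1} - 395\right)^{2} = \left(\sqrt{-7} - 395\right)^{2} = \left(i \sqrt{7} - 395\right)^{2} = \left(-395 + i \sqrt{7}\right)^{2}$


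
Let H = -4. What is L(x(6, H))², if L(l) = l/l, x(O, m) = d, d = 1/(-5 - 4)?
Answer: 1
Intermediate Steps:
d = -⅑ (d = 1/(-9) = -⅑ ≈ -0.11111)
x(O, m) = -⅑
L(l) = 1
L(x(6, H))² = 1² = 1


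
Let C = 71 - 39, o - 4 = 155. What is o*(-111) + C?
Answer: -17617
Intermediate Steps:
o = 159 (o = 4 + 155 = 159)
C = 32
o*(-111) + C = 159*(-111) + 32 = -17649 + 32 = -17617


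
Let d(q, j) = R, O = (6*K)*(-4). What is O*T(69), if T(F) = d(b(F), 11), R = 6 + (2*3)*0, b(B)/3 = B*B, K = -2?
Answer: 288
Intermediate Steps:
b(B) = 3*B² (b(B) = 3*(B*B) = 3*B²)
O = 48 (O = (6*(-2))*(-4) = -12*(-4) = 48)
R = 6 (R = 6 + 6*0 = 6 + 0 = 6)
d(q, j) = 6
T(F) = 6
O*T(69) = 48*6 = 288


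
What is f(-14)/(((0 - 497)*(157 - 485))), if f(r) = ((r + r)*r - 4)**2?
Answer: 18818/20377 ≈ 0.92349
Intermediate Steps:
f(r) = (-4 + 2*r**2)**2 (f(r) = ((2*r)*r - 4)**2 = (2*r**2 - 4)**2 = (-4 + 2*r**2)**2)
f(-14)/(((0 - 497)*(157 - 485))) = (4*(-2 + (-14)**2)**2)/(((0 - 497)*(157 - 485))) = (4*(-2 + 196)**2)/((-497*(-328))) = (4*194**2)/163016 = (4*37636)*(1/163016) = 150544*(1/163016) = 18818/20377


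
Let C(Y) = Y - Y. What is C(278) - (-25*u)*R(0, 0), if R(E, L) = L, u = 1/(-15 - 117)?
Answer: 0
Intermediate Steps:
u = -1/132 (u = 1/(-132) = -1/132 ≈ -0.0075758)
C(Y) = 0
C(278) - (-25*u)*R(0, 0) = 0 - (-25*(-1/132))*0 = 0 - 25*0/132 = 0 - 1*0 = 0 + 0 = 0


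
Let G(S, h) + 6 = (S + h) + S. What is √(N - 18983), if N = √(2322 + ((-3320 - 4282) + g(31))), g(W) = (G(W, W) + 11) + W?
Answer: √(-18983 + I*√5151) ≈ 0.2605 + 137.78*I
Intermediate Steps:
G(S, h) = -6 + h + 2*S (G(S, h) = -6 + ((S + h) + S) = -6 + (h + 2*S) = -6 + h + 2*S)
g(W) = 5 + 4*W (g(W) = ((-6 + W + 2*W) + 11) + W = ((-6 + 3*W) + 11) + W = (5 + 3*W) + W = 5 + 4*W)
N = I*√5151 (N = √(2322 + ((-3320 - 4282) + (5 + 4*31))) = √(2322 + (-7602 + (5 + 124))) = √(2322 + (-7602 + 129)) = √(2322 - 7473) = √(-5151) = I*√5151 ≈ 71.771*I)
√(N - 18983) = √(I*√5151 - 18983) = √(-18983 + I*√5151)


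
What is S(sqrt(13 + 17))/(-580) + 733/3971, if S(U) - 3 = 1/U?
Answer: 413227/2303180 - sqrt(30)/17400 ≈ 0.17910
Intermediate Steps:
S(U) = 3 + 1/U
S(sqrt(13 + 17))/(-580) + 733/3971 = (3 + 1/(sqrt(13 + 17)))/(-580) + 733/3971 = (3 + 1/(sqrt(30)))*(-1/580) + 733*(1/3971) = (3 + sqrt(30)/30)*(-1/580) + 733/3971 = (-3/580 - sqrt(30)/17400) + 733/3971 = 413227/2303180 - sqrt(30)/17400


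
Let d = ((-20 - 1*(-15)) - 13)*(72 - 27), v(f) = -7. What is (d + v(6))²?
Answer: 667489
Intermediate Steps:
d = -810 (d = ((-20 + 15) - 13)*45 = (-5 - 13)*45 = -18*45 = -810)
(d + v(6))² = (-810 - 7)² = (-817)² = 667489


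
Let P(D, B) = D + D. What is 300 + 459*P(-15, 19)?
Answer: -13470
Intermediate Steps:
P(D, B) = 2*D
300 + 459*P(-15, 19) = 300 + 459*(2*(-15)) = 300 + 459*(-30) = 300 - 13770 = -13470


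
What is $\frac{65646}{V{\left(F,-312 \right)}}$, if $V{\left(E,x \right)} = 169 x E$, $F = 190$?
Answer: $- \frac{10941}{1669720} \approx -0.0065526$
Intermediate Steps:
$V{\left(E,x \right)} = 169 E x$
$\frac{65646}{V{\left(F,-312 \right)}} = \frac{65646}{169 \cdot 190 \left(-312\right)} = \frac{65646}{-10018320} = 65646 \left(- \frac{1}{10018320}\right) = - \frac{10941}{1669720}$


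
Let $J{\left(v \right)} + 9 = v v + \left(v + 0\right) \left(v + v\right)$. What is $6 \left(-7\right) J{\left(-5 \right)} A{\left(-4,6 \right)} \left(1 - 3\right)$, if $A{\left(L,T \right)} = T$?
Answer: $33264$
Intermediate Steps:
$J{\left(v \right)} = -9 + 3 v^{2}$ ($J{\left(v \right)} = -9 + \left(v v + \left(v + 0\right) \left(v + v\right)\right) = -9 + \left(v^{2} + v 2 v\right) = -9 + \left(v^{2} + 2 v^{2}\right) = -9 + 3 v^{2}$)
$6 \left(-7\right) J{\left(-5 \right)} A{\left(-4,6 \right)} \left(1 - 3\right) = 6 \left(-7\right) \left(-9 + 3 \left(-5\right)^{2}\right) 6 \left(1 - 3\right) = - 42 \left(-9 + 3 \cdot 25\right) 6 \left(-2\right) = - 42 \left(-9 + 75\right) \left(-12\right) = \left(-42\right) 66 \left(-12\right) = \left(-2772\right) \left(-12\right) = 33264$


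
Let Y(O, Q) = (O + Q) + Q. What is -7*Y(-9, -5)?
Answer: 133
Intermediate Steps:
Y(O, Q) = O + 2*Q
-7*Y(-9, -5) = -7*(-9 + 2*(-5)) = -7*(-9 - 10) = -7*(-19) = 133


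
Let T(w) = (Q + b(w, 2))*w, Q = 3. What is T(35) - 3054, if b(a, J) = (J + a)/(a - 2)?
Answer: -96022/33 ≈ -2909.8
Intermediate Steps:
b(a, J) = (J + a)/(-2 + a)
T(w) = w*(3 + (2 + w)/(-2 + w)) (T(w) = (3 + (2 + w)/(-2 + w))*w = w*(3 + (2 + w)/(-2 + w)))
T(35) - 3054 = 4*35*(-1 + 35)/(-2 + 35) - 3054 = 4*35*34/33 - 3054 = 4*35*(1/33)*34 - 3054 = 4760/33 - 3054 = -96022/33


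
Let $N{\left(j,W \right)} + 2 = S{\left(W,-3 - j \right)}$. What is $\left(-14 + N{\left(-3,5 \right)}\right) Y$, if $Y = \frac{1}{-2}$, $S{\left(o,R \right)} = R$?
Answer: $8$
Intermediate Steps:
$N{\left(j,W \right)} = -5 - j$ ($N{\left(j,W \right)} = -2 - \left(3 + j\right) = -5 - j$)
$Y = - \frac{1}{2} \approx -0.5$
$\left(-14 + N{\left(-3,5 \right)}\right) Y = \left(-14 - 2\right) \left(- \frac{1}{2}\right) = \left(-16\right) \left(- \frac{1}{2}\right) = 8$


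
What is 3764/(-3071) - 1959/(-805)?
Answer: 2986069/2472155 ≈ 1.2079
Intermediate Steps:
3764/(-3071) - 1959/(-805) = 3764*(-1/3071) - 1959*(-1/805) = -3764/3071 + 1959/805 = 2986069/2472155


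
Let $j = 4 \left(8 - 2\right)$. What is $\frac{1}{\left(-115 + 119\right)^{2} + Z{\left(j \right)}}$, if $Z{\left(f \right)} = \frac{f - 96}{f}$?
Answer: $\frac{1}{13} \approx 0.076923$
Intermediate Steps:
$j = 24$ ($j = 4 \cdot 6 = 24$)
$Z{\left(f \right)} = \frac{-96 + f}{f}$ ($Z{\left(f \right)} = \frac{f - 96}{f} = \frac{-96 + f}{f}$)
$\frac{1}{\left(-115 + 119\right)^{2} + Z{\left(j \right)}} = \frac{1}{\left(-115 + 119\right)^{2} + \frac{-96 + 24}{24}} = \frac{1}{4^{2} + \frac{1}{24} \left(-72\right)} = \frac{1}{16 - 3} = \frac{1}{13}$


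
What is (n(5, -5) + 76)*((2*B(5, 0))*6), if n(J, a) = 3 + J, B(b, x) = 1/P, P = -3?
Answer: -336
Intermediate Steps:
B(b, x) = -1/3 (B(b, x) = 1/(-3) = -1/3)
(n(5, -5) + 76)*((2*B(5, 0))*6) = ((3 + 5) + 76)*((2*(-1/3))*6) = (8 + 76)*(-2/3*6) = 84*(-4) = -336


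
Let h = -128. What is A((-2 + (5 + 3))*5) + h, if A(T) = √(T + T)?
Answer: -128 + 2*√15 ≈ -120.25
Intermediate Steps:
A(T) = √2*√T (A(T) = √(2*T) = √2*√T)
A((-2 + (5 + 3))*5) + h = √2*√((-2 + (5 + 3))*5) - 128 = √2*√((-2 + 8)*5) - 128 = √2*√(6*5) - 128 = √2*√30 - 128 = 2*√15 - 128 = -128 + 2*√15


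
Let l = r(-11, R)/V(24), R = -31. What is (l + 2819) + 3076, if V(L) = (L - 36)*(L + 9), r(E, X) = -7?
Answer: 2334427/396 ≈ 5895.0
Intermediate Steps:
V(L) = (-36 + L)*(9 + L)
l = 7/396 (l = -7/(-324 + 24² - 27*24) = -7/(-324 + 576 - 648) = -7/(-396) = -7*(-1/396) = 7/396 ≈ 0.017677)
(l + 2819) + 3076 = (7/396 + 2819) + 3076 = 1116331/396 + 3076 = 2334427/396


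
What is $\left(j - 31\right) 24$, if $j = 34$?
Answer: $72$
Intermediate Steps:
$\left(j - 31\right) 24 = \left(34 - 31\right) 24 = 3 \cdot 24 = 72$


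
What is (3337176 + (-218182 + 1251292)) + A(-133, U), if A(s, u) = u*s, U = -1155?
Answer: 4523901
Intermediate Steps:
A(s, u) = s*u
(3337176 + (-218182 + 1251292)) + A(-133, U) = (3337176 + (-218182 + 1251292)) - 133*(-1155) = (3337176 + 1033110) + 153615 = 4370286 + 153615 = 4523901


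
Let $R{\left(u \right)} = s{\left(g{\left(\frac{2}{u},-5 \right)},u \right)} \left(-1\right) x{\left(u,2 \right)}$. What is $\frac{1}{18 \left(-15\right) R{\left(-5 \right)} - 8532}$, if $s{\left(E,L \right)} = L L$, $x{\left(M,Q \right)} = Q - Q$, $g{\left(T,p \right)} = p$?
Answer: $- \frac{1}{8532} \approx -0.00011721$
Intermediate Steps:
$x{\left(M,Q \right)} = 0$
$s{\left(E,L \right)} = L^{2}$
$R{\left(u \right)} = 0$ ($R{\left(u \right)} = u^{2} \left(-1\right) 0 = - u^{2} \cdot 0 = 0$)
$\frac{1}{18 \left(-15\right) R{\left(-5 \right)} - 8532} = \frac{1}{18 \left(-15\right) 0 - 8532} = \frac{1}{\left(-270\right) 0 - 8532} = \frac{1}{0 - 8532} = \frac{1}{-8532} = - \frac{1}{8532}$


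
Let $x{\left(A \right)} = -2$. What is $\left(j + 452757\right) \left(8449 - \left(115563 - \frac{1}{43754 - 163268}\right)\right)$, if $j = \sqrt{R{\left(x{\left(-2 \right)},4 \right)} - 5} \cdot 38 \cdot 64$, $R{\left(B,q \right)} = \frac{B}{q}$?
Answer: $- \frac{1932008080716643}{39838} - \frac{7783386538976 i \sqrt{22}}{59757} \approx -4.8497 \cdot 10^{10} - 6.1093 \cdot 10^{8} i$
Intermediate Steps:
$j = 1216 i \sqrt{22}$ ($j = \sqrt{- \frac{2}{4} - 5} \cdot 38 \cdot 64 = \sqrt{\left(-2\right) \frac{1}{4} - 5} \cdot 38 \cdot 64 = \sqrt{- \frac{1}{2} - 5} \cdot 38 \cdot 64 = \sqrt{- \frac{11}{2}} \cdot 38 \cdot 64 = \frac{i \sqrt{22}}{2} \cdot 38 \cdot 64 = 19 i \sqrt{22} \cdot 64 = 1216 i \sqrt{22} \approx 5703.5 i$)
$\left(j + 452757\right) \left(8449 - \left(115563 - \frac{1}{43754 - 163268}\right)\right) = \left(1216 i \sqrt{22} + 452757\right) \left(8449 - \left(115563 - \frac{1}{43754 - 163268}\right)\right) = \left(452757 + 1216 i \sqrt{22}\right) \left(8449 - \left(115563 - \frac{1}{-119514}\right)\right) = \left(452757 + 1216 i \sqrt{22}\right) \left(8449 - \frac{13811396383}{119514}\right) = \left(452757 + 1216 i \sqrt{22}\right) \left(- \frac{12801622597}{119514}\right) = - \frac{1932008080716643}{39838} - \frac{7783386538976 i \sqrt{22}}{59757}$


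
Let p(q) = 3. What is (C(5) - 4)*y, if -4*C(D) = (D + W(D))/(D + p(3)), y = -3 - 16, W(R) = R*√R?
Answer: 2527/32 + 95*√5/32 ≈ 85.607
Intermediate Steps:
W(R) = R^(3/2)
y = -19
C(D) = -(D + D^(3/2))/(4*(3 + D)) (C(D) = -(D + D^(3/2))/(4*(D + 3)) = -(D + D^(3/2))/(4*(3 + D)))
(C(5) - 4)*y = ((-1*5 - 5^(3/2))/(4*(3 + 5)) - 4)*(-19) = ((¼)*(-5 - 5*√5)/8 - 4)*(-19) = ((¼)*(⅛)*(-5 - 5*√5) - 4)*(-19) = ((-5/32 - 5*√5/32) - 4)*(-19) = (-133/32 - 5*√5/32)*(-19) = 2527/32 + 95*√5/32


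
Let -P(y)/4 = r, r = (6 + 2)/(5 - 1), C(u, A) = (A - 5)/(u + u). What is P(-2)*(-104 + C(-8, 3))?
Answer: 831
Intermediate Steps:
C(u, A) = (-5 + A)/(2*u) (C(u, A) = (-5 + A)/((2*u)) = (-5 + A)*(1/(2*u)) = (-5 + A)/(2*u))
r = 2 (r = 8/4 = 8*(¼) = 2)
P(y) = -8 (P(y) = -4*2 = -8)
P(-2)*(-104 + C(-8, 3)) = -8*(-104 + (½)*(-5 + 3)/(-8)) = -8*(-104 + (½)*(-⅛)*(-2)) = -8*(-104 + ⅛) = -8*(-831/8) = 831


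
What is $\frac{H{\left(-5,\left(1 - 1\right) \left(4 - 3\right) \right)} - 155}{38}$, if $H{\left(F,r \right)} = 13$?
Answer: $- \frac{71}{19} \approx -3.7368$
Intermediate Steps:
$\frac{H{\left(-5,\left(1 - 1\right) \left(4 - 3\right) \right)} - 155}{38} = \frac{13 - 155}{38} = \left(-142\right) \frac{1}{38} = - \frac{71}{19}$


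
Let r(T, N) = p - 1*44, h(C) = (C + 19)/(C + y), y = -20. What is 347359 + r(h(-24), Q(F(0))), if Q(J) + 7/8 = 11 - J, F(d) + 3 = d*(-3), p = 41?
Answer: 347356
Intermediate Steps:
h(C) = (19 + C)/(-20 + C) (h(C) = (C + 19)/(C - 20) = (19 + C)/(-20 + C))
F(d) = -3 - 3*d (F(d) = -3 + d*(-3) = -3 - 3*d)
Q(J) = 81/8 - J (Q(J) = -7/8 + (11 - J) = 81/8 - J)
r(T, N) = -3 (r(T, N) = 41 - 1*44 = 41 - 44 = -3)
347359 + r(h(-24), Q(F(0))) = 347359 - 3 = 347356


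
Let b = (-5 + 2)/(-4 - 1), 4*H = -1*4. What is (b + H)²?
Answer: 4/25 ≈ 0.16000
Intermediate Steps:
H = -1 (H = (-1*4)/4 = (¼)*(-4) = -1)
b = ⅗ (b = -3/(-5) = -3*(-⅕) = ⅗ ≈ 0.60000)
(b + H)² = (⅗ - 1)² = (-⅖)² = 4/25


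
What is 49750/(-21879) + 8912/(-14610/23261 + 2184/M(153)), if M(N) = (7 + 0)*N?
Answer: 115615167936514/18313094943 ≈ 6313.3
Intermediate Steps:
M(N) = 7*N
49750/(-21879) + 8912/(-14610/23261 + 2184/M(153)) = 49750/(-21879) + 8912/(-14610/23261 + 2184/((7*153))) = 49750*(-1/21879) + 8912/(-14610*1/23261 + 2184/1071) = -49750/21879 + 8912/(-14610/23261 + 2184*(1/1071)) = -49750/21879 + 8912/(-14610/23261 + 104/51) = -49750/21879 + 8912/(1674034/1186311) = -49750/21879 + 8912*(1186311/1674034) = -49750/21879 + 5286201816/837017 = 115615167936514/18313094943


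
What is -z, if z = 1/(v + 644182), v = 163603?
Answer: -1/807785 ≈ -1.2380e-6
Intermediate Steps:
z = 1/807785 (z = 1/(163603 + 644182) = 1/807785 ≈ 1.2380e-6)
-z = -1*1/807785 = -1/807785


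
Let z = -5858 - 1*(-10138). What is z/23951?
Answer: 4280/23951 ≈ 0.17870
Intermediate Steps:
z = 4280 (z = -5858 + 10138 = 4280)
z/23951 = 4280/23951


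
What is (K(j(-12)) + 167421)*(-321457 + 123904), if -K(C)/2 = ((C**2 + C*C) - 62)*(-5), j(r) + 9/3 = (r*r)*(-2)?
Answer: -367531749813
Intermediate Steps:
j(r) = -3 - 2*r**2 (j(r) = -3 + (r*r)*(-2) = -3 + r**2*(-2) = -3 - 2*r**2)
K(C) = -620 + 20*C**2 (K(C) = -2*((C**2 + C*C) - 62)*(-5) = -2*((C**2 + C**2) - 62)*(-5) = -2*(2*C**2 - 62)*(-5) = -2*(-62 + 2*C**2)*(-5) = -2*(310 - 10*C**2) = -620 + 20*C**2)
(K(j(-12)) + 167421)*(-321457 + 123904) = ((-620 + 20*(-3 - 2*(-12)**2)**2) + 167421)*(-321457 + 123904) = ((-620 + 20*(-3 - 2*144)**2) + 167421)*(-197553) = ((-620 + 20*(-3 - 288)**2) + 167421)*(-197553) = ((-620 + 20*(-291)**2) + 167421)*(-197553) = ((-620 + 20*84681) + 167421)*(-197553) = ((-620 + 1693620) + 167421)*(-197553) = (1693000 + 167421)*(-197553) = 1860421*(-197553) = -367531749813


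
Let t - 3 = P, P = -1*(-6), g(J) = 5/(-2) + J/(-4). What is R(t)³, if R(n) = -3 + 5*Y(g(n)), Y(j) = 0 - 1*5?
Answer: -21952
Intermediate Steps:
g(J) = -5/2 - J/4 (g(J) = 5*(-½) + J*(-¼) = -5/2 - J/4)
P = 6
t = 9 (t = 3 + 6 = 9)
Y(j) = -5 (Y(j) = 0 - 5 = -5)
R(n) = -28 (R(n) = -3 + 5*(-5) = -3 - 25 = -28)
R(t)³ = (-28)³ = -21952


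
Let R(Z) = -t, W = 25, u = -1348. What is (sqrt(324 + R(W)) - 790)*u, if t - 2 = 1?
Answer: 1064920 - 1348*sqrt(321) ≈ 1.0408e+6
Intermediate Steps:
t = 3 (t = 2 + 1 = 3)
R(Z) = -3 (R(Z) = -1*3 = -3)
(sqrt(324 + R(W)) - 790)*u = (sqrt(324 - 3) - 790)*(-1348) = (sqrt(321) - 790)*(-1348) = (-790 + sqrt(321))*(-1348) = 1064920 - 1348*sqrt(321)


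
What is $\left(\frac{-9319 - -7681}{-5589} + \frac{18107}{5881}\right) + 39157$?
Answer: $\frac{143017633646}{3652101} \approx 39160.0$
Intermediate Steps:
$\left(\frac{-9319 - -7681}{-5589} + \frac{18107}{5881}\right) + 39157 = \left(\left(-9319 + 7681\right) \left(- \frac{1}{5589}\right) + 18107 \cdot \frac{1}{5881}\right) + 39157 = \left(\left(-1638\right) \left(- \frac{1}{5589}\right) + \frac{18107}{5881}\right) + 39157 = \left(\frac{182}{621} + \frac{18107}{5881}\right) + 39157 = \frac{12314789}{3652101} + 39157 = \frac{143017633646}{3652101}$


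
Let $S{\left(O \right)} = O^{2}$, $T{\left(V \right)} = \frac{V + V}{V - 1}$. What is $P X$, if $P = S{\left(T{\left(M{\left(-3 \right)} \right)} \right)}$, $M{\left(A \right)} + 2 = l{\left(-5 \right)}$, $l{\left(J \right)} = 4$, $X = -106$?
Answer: $-1696$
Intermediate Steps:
$M{\left(A \right)} = 2$ ($M{\left(A \right)} = -2 + 4 = 2$)
$T{\left(V \right)} = \frac{2 V}{-1 + V}$
$P = 16$ ($P = \left(2 \cdot 2 \frac{1}{-1 + 2}\right)^{2} = \left(2 \cdot 2 \cdot 1^{-1}\right)^{2} = \left(2 \cdot 2 \cdot 1\right)^{2} = 4^{2} = 16$)
$P X = 16 \left(-106\right) = -1696$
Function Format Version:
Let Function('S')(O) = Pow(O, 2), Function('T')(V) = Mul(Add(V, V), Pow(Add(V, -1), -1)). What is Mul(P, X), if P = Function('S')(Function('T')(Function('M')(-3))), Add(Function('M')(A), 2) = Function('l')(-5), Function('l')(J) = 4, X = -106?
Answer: -1696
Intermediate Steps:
Function('M')(A) = 2 (Function('M')(A) = Add(-2, 4) = 2)
Function('T')(V) = Mul(2, V, Pow(Add(-1, V), -1)) (Function('T')(V) = Mul(Mul(2, V), Pow(Add(-1, V), -1)) = Mul(2, V, Pow(Add(-1, V), -1)))
P = 16 (P = Pow(Mul(2, 2, Pow(Add(-1, 2), -1)), 2) = Pow(Mul(2, 2, Pow(1, -1)), 2) = Pow(Mul(2, 2, 1), 2) = Pow(4, 2) = 16)
Mul(P, X) = Mul(16, -106) = -1696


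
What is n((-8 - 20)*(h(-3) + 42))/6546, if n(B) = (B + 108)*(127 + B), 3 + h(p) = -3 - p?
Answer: 158260/1091 ≈ 145.06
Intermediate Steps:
h(p) = -6 - p (h(p) = -3 + (-3 - p) = -6 - p)
n(B) = (108 + B)*(127 + B)
n((-8 - 20)*(h(-3) + 42))/6546 = (13716 + ((-8 - 20)*((-6 - 1*(-3)) + 42))² + 235*((-8 - 20)*((-6 - 1*(-3)) + 42)))/6546 = (13716 + (-28*((-6 + 3) + 42))² + 235*(-28*((-6 + 3) + 42)))*(1/6546) = (13716 + (-28*(-3 + 42))² + 235*(-28*(-3 + 42)))*(1/6546) = (13716 + (-28*39)² + 235*(-28*39))*(1/6546) = (13716 + (-1092)² + 235*(-1092))*(1/6546) = (13716 + 1192464 - 256620)*(1/6546) = 949560*(1/6546) = 158260/1091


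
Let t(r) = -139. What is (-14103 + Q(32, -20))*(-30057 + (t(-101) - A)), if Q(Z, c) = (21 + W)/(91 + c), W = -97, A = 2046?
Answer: 32286784138/71 ≈ 4.5474e+8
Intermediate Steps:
Q(Z, c) = -76/(91 + c) (Q(Z, c) = (21 - 97)/(91 + c) = -76/(91 + c))
(-14103 + Q(32, -20))*(-30057 + (t(-101) - A)) = (-14103 - 76/(91 - 20))*(-30057 + (-139 - 1*2046)) = (-14103 - 76/71)*(-30057 + (-139 - 2046)) = (-14103 - 76*1/71)*(-30057 - 2185) = (-14103 - 76/71)*(-32242) = -1001389/71*(-32242) = 32286784138/71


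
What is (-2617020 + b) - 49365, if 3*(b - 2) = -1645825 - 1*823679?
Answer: -3489551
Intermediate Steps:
b = -823166 (b = 2 + (-1645825 - 1*823679)/3 = 2 + (-1645825 - 823679)/3 = 2 + (⅓)*(-2469504) = 2 - 823168 = -823166)
(-2617020 + b) - 49365 = (-2617020 - 823166) - 49365 = -3440186 - 49365 = -3489551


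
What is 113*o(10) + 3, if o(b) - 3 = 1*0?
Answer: 342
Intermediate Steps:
o(b) = 3 (o(b) = 3 + 1*0 = 3 + 0 = 3)
113*o(10) + 3 = 113*3 + 3 = 339 + 3 = 342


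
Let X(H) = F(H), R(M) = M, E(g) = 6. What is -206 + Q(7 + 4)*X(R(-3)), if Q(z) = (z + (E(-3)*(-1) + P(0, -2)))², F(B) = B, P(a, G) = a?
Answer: -281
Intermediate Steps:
Q(z) = (-6 + z)² (Q(z) = (z + (6*(-1) + 0))² = (z + (-6 + 0))² = (z - 6)² = (-6 + z)²)
X(H) = H
-206 + Q(7 + 4)*X(R(-3)) = -206 + (-6 + (7 + 4))²*(-3) = -206 + (-6 + 11)²*(-3) = -206 + 5²*(-3) = -206 + 25*(-3) = -206 - 75 = -281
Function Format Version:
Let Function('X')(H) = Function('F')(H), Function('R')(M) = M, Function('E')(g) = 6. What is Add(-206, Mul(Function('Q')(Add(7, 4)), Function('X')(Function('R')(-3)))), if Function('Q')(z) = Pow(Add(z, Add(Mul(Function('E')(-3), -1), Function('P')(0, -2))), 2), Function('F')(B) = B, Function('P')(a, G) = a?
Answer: -281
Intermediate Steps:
Function('Q')(z) = Pow(Add(-6, z), 2) (Function('Q')(z) = Pow(Add(z, Add(Mul(6, -1), 0)), 2) = Pow(Add(z, Add(-6, 0)), 2) = Pow(Add(z, -6), 2) = Pow(Add(-6, z), 2))
Function('X')(H) = H
Add(-206, Mul(Function('Q')(Add(7, 4)), Function('X')(Function('R')(-3)))) = Add(-206, Mul(Pow(Add(-6, Add(7, 4)), 2), -3)) = Add(-206, Mul(Pow(Add(-6, 11), 2), -3)) = Add(-206, Mul(Pow(5, 2), -3)) = Add(-206, Mul(25, -3)) = Add(-206, -75) = -281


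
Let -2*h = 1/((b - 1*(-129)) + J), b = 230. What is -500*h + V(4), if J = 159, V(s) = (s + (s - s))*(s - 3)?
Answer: 1161/259 ≈ 4.4826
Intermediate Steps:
V(s) = s*(-3 + s) (V(s) = (s + 0)*(-3 + s) = s*(-3 + s))
h = -1/1036 (h = -1/(2*((230 - 1*(-129)) + 159)) = -1/(2*((230 + 129) + 159)) = -1/(2*(359 + 159)) = -1/2/518 = -1/2*1/518 = -1/1036 ≈ -0.00096525)
-500*h + V(4) = -500*(-1/1036) + 4*(-3 + 4) = 125/259 + 4*1 = 125/259 + 4 = 1161/259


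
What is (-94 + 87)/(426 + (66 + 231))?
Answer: -7/723 ≈ -0.0096819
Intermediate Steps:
(-94 + 87)/(426 + (66 + 231)) = -7/(426 + 297) = -7/723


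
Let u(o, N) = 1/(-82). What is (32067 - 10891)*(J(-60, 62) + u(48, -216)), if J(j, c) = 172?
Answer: 149322564/41 ≈ 3.6420e+6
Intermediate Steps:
u(o, N) = -1/82
(32067 - 10891)*(J(-60, 62) + u(48, -216)) = (32067 - 10891)*(172 - 1/82) = 21176*(14103/82) = 149322564/41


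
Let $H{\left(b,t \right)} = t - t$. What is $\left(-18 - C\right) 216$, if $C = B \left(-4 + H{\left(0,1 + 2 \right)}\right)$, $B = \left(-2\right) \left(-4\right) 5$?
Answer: $30672$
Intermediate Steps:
$B = 40$ ($B = 8 \cdot 5 = 40$)
$H{\left(b,t \right)} = 0$
$C = -160$ ($C = 40 \left(-4 + 0\right) = 40 \left(-4\right) = -160$)
$\left(-18 - C\right) 216 = \left(-18 - -160\right) 216 = \left(-18 + 160\right) 216 = 142 \cdot 216 = 30672$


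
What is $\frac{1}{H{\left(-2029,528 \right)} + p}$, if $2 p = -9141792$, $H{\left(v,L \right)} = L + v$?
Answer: $- \frac{1}{4572397} \approx -2.187 \cdot 10^{-7}$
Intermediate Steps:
$p = -4570896$ ($p = \frac{1}{2} \left(-9141792\right) = -4570896$)
$\frac{1}{H{\left(-2029,528 \right)} + p} = \frac{1}{\left(528 - 2029\right) - 4570896} = \frac{1}{-1501 - 4570896} = \frac{1}{-4572397} = - \frac{1}{4572397}$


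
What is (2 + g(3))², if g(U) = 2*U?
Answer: 64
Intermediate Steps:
(2 + g(3))² = (2 + 2*3)² = (2 + 6)² = 8² = 64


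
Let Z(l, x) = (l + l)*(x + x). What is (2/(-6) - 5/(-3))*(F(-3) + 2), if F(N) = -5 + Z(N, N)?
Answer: 44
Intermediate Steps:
Z(l, x) = 4*l*x (Z(l, x) = (2*l)*(2*x) = 4*l*x)
F(N) = -5 + 4*N² (F(N) = -5 + 4*N*N = -5 + 4*N²)
(2/(-6) - 5/(-3))*(F(-3) + 2) = (2/(-6) - 5/(-3))*((-5 + 4*(-3)²) + 2) = (2*(-⅙) - 5*(-⅓))*((-5 + 4*9) + 2) = (-⅓ + 5/3)*((-5 + 36) + 2) = 4*(31 + 2)/3 = (4/3)*33 = 44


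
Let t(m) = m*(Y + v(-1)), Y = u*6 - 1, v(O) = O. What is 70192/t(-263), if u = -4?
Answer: 35096/3419 ≈ 10.265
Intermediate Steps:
Y = -25 (Y = -4*6 - 1 = -24 - 1 = -25)
t(m) = -26*m (t(m) = m*(-25 - 1) = m*(-26) = -26*m)
70192/t(-263) = 70192/((-26*(-263))) = 70192/6838 = 70192*(1/6838) = 35096/3419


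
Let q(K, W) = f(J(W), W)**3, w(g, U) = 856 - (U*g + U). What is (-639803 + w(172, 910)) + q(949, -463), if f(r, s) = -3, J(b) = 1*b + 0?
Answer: -796404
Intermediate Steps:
J(b) = b (J(b) = b + 0 = b)
w(g, U) = 856 - U - U*g (w(g, U) = 856 - (U + U*g) = 856 + (-U - U*g) = 856 - U - U*g)
q(K, W) = -27 (q(K, W) = (-3)**3 = -27)
(-639803 + w(172, 910)) + q(949, -463) = (-639803 + (856 - 1*910 - 1*910*172)) - 27 = (-639803 + (856 - 910 - 156520)) - 27 = (-639803 - 156574) - 27 = -796377 - 27 = -796404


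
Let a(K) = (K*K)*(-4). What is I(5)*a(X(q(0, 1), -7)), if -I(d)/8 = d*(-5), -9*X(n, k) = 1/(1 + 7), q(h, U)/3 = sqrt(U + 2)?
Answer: -25/162 ≈ -0.15432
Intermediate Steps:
q(h, U) = 3*sqrt(2 + U) (q(h, U) = 3*sqrt(U + 2) = 3*sqrt(2 + U))
X(n, k) = -1/72 (X(n, k) = -1/(9*(1 + 7)) = -1/9/8 = -1/9*1/8 = -1/72)
a(K) = -4*K**2 (a(K) = K**2*(-4) = -4*K**2)
I(d) = 40*d (I(d) = -8*d*(-5) = -(-40)*d = 40*d)
I(5)*a(X(q(0, 1), -7)) = (40*5)*(-4*(-1/72)**2) = 200*(-4*1/5184) = 200*(-1/1296) = -25/162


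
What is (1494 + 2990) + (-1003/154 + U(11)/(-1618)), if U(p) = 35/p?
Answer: 278915976/62293 ≈ 4477.5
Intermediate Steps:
(1494 + 2990) + (-1003/154 + U(11)/(-1618)) = (1494 + 2990) + (-1003/154 + (35/11)/(-1618)) = 4484 + (-1003*1/154 + (35*(1/11))*(-1/1618)) = 4484 + (-1003/154 + (35/11)*(-1/1618)) = 4484 + (-1003/154 - 35/17798) = 4484 - 405836/62293 = 278915976/62293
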